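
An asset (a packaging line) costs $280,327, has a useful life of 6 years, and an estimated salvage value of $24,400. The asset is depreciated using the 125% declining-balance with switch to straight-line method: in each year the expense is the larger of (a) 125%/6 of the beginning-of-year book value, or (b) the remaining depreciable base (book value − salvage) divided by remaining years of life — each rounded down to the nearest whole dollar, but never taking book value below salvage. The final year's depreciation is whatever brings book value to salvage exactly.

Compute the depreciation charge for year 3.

$37,823

Depreciable base = $280,327 − $24,400 = $255,927.
Year 1: DB = ⌊$280,327 × 125%/6⌋ = $58,401; SL = ⌊$255,927/6⌋ = $42,654 → take DB $58,401. Book value $221,926.
Year 2: DB = ⌊$221,926 × 125%/6⌋ = $46,234; SL = ⌊$197,526/5⌋ = $39,505 → take DB $46,234. Book value $175,692.
Year 3: DB = ⌊$175,692 × 125%/6⌋ = $36,602; SL = ⌊$151,292/4⌋ = $37,823 → take SL $37,823. Book value $137,869.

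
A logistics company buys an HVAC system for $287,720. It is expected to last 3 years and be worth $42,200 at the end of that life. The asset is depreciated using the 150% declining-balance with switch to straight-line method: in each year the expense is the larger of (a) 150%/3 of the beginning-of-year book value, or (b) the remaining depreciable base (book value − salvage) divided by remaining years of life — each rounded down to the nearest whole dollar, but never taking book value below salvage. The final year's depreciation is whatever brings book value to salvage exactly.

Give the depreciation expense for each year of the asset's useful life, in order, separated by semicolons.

Depreciable base = $287,720 − $42,200 = $245,520.
Year 1: DB = ⌊$287,720 × 150%/3⌋ = $143,860; SL = ⌊$245,520/3⌋ = $81,840 → take DB $143,860. Book value $143,860.
Year 2: DB = ⌊$143,860 × 150%/3⌋ = $71,930; SL = ⌊$101,660/2⌋ = $50,830 → take DB $71,930. Book value $71,930.
Year 3 (final): $71,930 − $42,200 = $29,730. Book value $42,200.

$143,860; $71,930; $29,730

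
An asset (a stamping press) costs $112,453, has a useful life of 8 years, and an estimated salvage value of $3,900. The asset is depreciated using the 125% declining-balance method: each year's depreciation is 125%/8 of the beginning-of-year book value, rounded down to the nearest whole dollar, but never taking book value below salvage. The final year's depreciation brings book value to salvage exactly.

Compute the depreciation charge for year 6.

$7,514

Depreciable base = $112,453 − $3,900 = $108,553.
Year 1: ⌊$112,453 × 125%/8⌋ = $17,570. Book value $94,883.
Year 2: ⌊$94,883 × 125%/8⌋ = $14,825. Book value $80,058.
Year 3: ⌊$80,058 × 125%/8⌋ = $12,509. Book value $67,549.
Year 4: ⌊$67,549 × 125%/8⌋ = $10,554. Book value $56,995.
Year 5: ⌊$56,995 × 125%/8⌋ = $8,905. Book value $48,090.
Year 6: ⌊$48,090 × 125%/8⌋ = $7,514. Book value $40,576.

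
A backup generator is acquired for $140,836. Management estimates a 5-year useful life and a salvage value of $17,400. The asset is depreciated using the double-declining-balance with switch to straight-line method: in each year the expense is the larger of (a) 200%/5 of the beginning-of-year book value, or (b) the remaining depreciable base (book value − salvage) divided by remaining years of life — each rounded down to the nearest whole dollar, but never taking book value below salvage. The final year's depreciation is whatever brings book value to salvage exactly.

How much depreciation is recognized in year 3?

$20,280

Depreciable base = $140,836 − $17,400 = $123,436.
Year 1: DB = ⌊$140,836 × 200%/5⌋ = $56,334; SL = ⌊$123,436/5⌋ = $24,687 → take DB $56,334. Book value $84,502.
Year 2: DB = ⌊$84,502 × 200%/5⌋ = $33,800; SL = ⌊$67,102/4⌋ = $16,775 → take DB $33,800. Book value $50,702.
Year 3: DB = ⌊$50,702 × 200%/5⌋ = $20,280; SL = ⌊$33,302/3⌋ = $11,100 → take DB $20,280. Book value $30,422.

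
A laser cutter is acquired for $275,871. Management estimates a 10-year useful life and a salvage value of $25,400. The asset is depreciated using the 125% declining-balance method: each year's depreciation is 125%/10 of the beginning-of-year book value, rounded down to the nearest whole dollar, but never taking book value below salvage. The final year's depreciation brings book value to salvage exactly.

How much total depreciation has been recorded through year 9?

Depreciable base = $275,871 − $25,400 = $250,471.
Year 1: ⌊$275,871 × 125%/10⌋ = $34,483. Book value $241,388.
Year 2: ⌊$241,388 × 125%/10⌋ = $30,173. Book value $211,215.
Year 3: ⌊$211,215 × 125%/10⌋ = $26,401. Book value $184,814.
Year 4: ⌊$184,814 × 125%/10⌋ = $23,101. Book value $161,713.
Year 5: ⌊$161,713 × 125%/10⌋ = $20,214. Book value $141,499.
Year 6: ⌊$141,499 × 125%/10⌋ = $17,687. Book value $123,812.
Year 7: ⌊$123,812 × 125%/10⌋ = $15,476. Book value $108,336.
Year 8: ⌊$108,336 × 125%/10⌋ = $13,542. Book value $94,794.
Year 9: ⌊$94,794 × 125%/10⌋ = $11,849. Book value $82,945.
Accumulated through year 9 = $275,871 − $82,945 = $192,926.

$192,926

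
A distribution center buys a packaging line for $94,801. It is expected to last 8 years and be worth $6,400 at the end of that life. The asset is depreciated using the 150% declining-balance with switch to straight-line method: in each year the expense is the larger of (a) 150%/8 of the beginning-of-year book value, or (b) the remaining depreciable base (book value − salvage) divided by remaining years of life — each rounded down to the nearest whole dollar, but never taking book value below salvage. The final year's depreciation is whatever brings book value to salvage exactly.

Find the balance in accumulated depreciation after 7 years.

$79,672

Depreciable base = $94,801 − $6,400 = $88,401.
Year 1: DB = ⌊$94,801 × 150%/8⌋ = $17,775; SL = ⌊$88,401/8⌋ = $11,050 → take DB $17,775. Book value $77,026.
Year 2: DB = ⌊$77,026 × 150%/8⌋ = $14,442; SL = ⌊$70,626/7⌋ = $10,089 → take DB $14,442. Book value $62,584.
Year 3: DB = ⌊$62,584 × 150%/8⌋ = $11,734; SL = ⌊$56,184/6⌋ = $9,364 → take DB $11,734. Book value $50,850.
Year 4: DB = ⌊$50,850 × 150%/8⌋ = $9,534; SL = ⌊$44,450/5⌋ = $8,890 → take DB $9,534. Book value $41,316.
Year 5: DB = ⌊$41,316 × 150%/8⌋ = $7,746; SL = ⌊$34,916/4⌋ = $8,729 → take SL $8,729. Book value $32,587.
Year 6: DB = ⌊$32,587 × 150%/8⌋ = $6,110; SL = ⌊$26,187/3⌋ = $8,729 → take SL $8,729. Book value $23,858.
Year 7: DB = ⌊$23,858 × 150%/8⌋ = $4,473; SL = ⌊$17,458/2⌋ = $8,729 → take SL $8,729. Book value $15,129.
Accumulated through year 7 = $94,801 − $15,129 = $79,672.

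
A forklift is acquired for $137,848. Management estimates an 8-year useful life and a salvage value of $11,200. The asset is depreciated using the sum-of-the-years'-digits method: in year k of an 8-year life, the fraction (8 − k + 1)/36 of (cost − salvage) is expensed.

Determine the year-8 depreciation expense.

Depreciable base = $137,848 − $11,200 = $126,648.
Sum of the years' digits = 8+7+6+5+4+3+2+1 = 36.
Year 1: $126,648 × 8/36 = $28,144. Book value $109,704.
Year 2: $126,648 × 7/36 = $24,626. Book value $85,078.
Year 3: $126,648 × 6/36 = $21,108. Book value $63,970.
Year 4: $126,648 × 5/36 = $17,590. Book value $46,380.
Year 5: $126,648 × 4/36 = $14,072. Book value $32,308.
Year 6: $126,648 × 3/36 = $10,554. Book value $21,754.
Year 7: $126,648 × 2/36 = $7,036. Book value $14,718.
Year 8: $126,648 × 1/36 = $3,518. Book value $11,200.

$3,518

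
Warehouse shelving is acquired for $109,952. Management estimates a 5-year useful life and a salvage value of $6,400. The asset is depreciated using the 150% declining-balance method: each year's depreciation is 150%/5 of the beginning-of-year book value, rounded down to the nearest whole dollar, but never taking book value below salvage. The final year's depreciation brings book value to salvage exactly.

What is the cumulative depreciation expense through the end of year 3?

$72,238

Depreciable base = $109,952 − $6,400 = $103,552.
Year 1: ⌊$109,952 × 150%/5⌋ = $32,985. Book value $76,967.
Year 2: ⌊$76,967 × 150%/5⌋ = $23,090. Book value $53,877.
Year 3: ⌊$53,877 × 150%/5⌋ = $16,163. Book value $37,714.
Accumulated through year 3 = $109,952 − $37,714 = $72,238.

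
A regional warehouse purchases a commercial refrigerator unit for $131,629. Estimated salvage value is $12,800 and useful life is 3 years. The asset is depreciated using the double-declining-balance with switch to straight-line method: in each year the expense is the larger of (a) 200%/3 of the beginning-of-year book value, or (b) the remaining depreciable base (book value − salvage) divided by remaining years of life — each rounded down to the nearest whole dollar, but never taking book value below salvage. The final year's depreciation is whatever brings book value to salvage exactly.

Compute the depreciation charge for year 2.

Depreciable base = $131,629 − $12,800 = $118,829.
Year 1: DB = ⌊$131,629 × 200%/3⌋ = $87,752; SL = ⌊$118,829/3⌋ = $39,609 → take DB $87,752. Book value $43,877.
Year 2: DB = ⌊$43,877 × 200%/3⌋ = $29,251; SL = ⌊$31,077/2⌋ = $15,538 → take DB $29,251. Book value $14,626.

$29,251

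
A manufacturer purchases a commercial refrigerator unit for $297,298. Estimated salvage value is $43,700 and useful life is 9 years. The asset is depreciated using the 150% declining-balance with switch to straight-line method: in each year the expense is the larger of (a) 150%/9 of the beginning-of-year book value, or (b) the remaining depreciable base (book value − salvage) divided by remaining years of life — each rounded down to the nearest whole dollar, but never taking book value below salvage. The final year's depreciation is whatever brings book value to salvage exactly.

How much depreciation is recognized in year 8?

$18,622

Depreciable base = $297,298 − $43,700 = $253,598.
Year 1: DB = ⌊$297,298 × 150%/9⌋ = $49,549; SL = ⌊$253,598/9⌋ = $28,177 → take DB $49,549. Book value $247,749.
Year 2: DB = ⌊$247,749 × 150%/9⌋ = $41,291; SL = ⌊$204,049/8⌋ = $25,506 → take DB $41,291. Book value $206,458.
Year 3: DB = ⌊$206,458 × 150%/9⌋ = $34,409; SL = ⌊$162,758/7⌋ = $23,251 → take DB $34,409. Book value $172,049.
Year 4: DB = ⌊$172,049 × 150%/9⌋ = $28,674; SL = ⌊$128,349/6⌋ = $21,391 → take DB $28,674. Book value $143,375.
Year 5: DB = ⌊$143,375 × 150%/9⌋ = $23,895; SL = ⌊$99,675/5⌋ = $19,935 → take DB $23,895. Book value $119,480.
Year 6: DB = ⌊$119,480 × 150%/9⌋ = $19,913; SL = ⌊$75,780/4⌋ = $18,945 → take DB $19,913. Book value $99,567.
Year 7: DB = ⌊$99,567 × 150%/9⌋ = $16,594; SL = ⌊$55,867/3⌋ = $18,622 → take SL $18,622. Book value $80,945.
Year 8: DB = ⌊$80,945 × 150%/9⌋ = $13,490; SL = ⌊$37,245/2⌋ = $18,622 → take SL $18,622. Book value $62,323.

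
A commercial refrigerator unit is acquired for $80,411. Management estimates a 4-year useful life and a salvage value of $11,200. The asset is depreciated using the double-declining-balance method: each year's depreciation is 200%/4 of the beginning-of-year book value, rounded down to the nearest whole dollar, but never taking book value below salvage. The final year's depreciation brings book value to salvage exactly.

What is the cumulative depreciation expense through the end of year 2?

$60,308

Depreciable base = $80,411 − $11,200 = $69,211.
Year 1: ⌊$80,411 × 200%/4⌋ = $40,205. Book value $40,206.
Year 2: ⌊$40,206 × 200%/4⌋ = $20,103. Book value $20,103.
Accumulated through year 2 = $80,411 − $20,103 = $60,308.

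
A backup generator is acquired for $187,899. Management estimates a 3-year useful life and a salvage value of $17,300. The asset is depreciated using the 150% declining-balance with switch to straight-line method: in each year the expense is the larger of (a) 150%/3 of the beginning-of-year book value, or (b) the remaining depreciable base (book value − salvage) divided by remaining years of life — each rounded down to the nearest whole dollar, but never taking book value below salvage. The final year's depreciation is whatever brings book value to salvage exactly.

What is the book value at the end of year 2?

Depreciable base = $187,899 − $17,300 = $170,599.
Year 1: DB = ⌊$187,899 × 150%/3⌋ = $93,949; SL = ⌊$170,599/3⌋ = $56,866 → take DB $93,949. Book value $93,950.
Year 2: DB = ⌊$93,950 × 150%/3⌋ = $46,975; SL = ⌊$76,650/2⌋ = $38,325 → take DB $46,975. Book value $46,975.

$46,975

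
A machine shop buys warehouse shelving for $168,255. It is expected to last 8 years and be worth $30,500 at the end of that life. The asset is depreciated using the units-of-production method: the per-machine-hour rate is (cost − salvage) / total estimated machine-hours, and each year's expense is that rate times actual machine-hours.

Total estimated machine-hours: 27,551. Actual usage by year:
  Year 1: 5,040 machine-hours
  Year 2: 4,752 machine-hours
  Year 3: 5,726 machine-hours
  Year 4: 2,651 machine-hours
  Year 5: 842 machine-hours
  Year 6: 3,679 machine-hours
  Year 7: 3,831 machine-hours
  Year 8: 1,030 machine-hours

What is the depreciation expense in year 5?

$4,210

Depreciable base = $168,255 − $30,500 = $137,755.
Rate = $137,755 / 27,551 machine-hours = $5 per machine-hour.
Year 1: 5,040 × $5 = $25,200. Book value $143,055.
Year 2: 4,752 × $5 = $23,760. Book value $119,295.
Year 3: 5,726 × $5 = $28,630. Book value $90,665.
Year 4: 2,651 × $5 = $13,255. Book value $77,410.
Year 5: 842 × $5 = $4,210. Book value $73,200.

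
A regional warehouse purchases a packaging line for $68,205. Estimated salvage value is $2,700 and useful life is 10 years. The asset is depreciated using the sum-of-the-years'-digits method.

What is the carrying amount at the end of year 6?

Depreciable base = $68,205 − $2,700 = $65,505.
Sum of the years' digits = 10+9+8+7+6+5+4+3+2+1 = 55.
Year 1: $65,505 × 10/55 = $11,910. Book value $56,295.
Year 2: $65,505 × 9/55 = $10,719. Book value $45,576.
Year 3: $65,505 × 8/55 = $9,528. Book value $36,048.
Year 4: $65,505 × 7/55 = $8,337. Book value $27,711.
Year 5: $65,505 × 6/55 = $7,146. Book value $20,565.
Year 6: $65,505 × 5/55 = $5,955. Book value $14,610.

$14,610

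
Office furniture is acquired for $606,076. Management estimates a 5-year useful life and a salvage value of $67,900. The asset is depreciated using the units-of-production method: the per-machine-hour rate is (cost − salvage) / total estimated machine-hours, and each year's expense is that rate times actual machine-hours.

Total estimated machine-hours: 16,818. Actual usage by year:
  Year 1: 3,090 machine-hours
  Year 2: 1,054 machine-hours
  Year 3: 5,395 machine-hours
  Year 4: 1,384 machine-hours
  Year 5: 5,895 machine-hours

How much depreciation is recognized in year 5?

$188,640

Depreciable base = $606,076 − $67,900 = $538,176.
Rate = $538,176 / 16,818 machine-hours = $32 per machine-hour.
Year 1: 3,090 × $32 = $98,880. Book value $507,196.
Year 2: 1,054 × $32 = $33,728. Book value $473,468.
Year 3: 5,395 × $32 = $172,640. Book value $300,828.
Year 4: 1,384 × $32 = $44,288. Book value $256,540.
Year 5: 5,895 × $32 = $188,640. Book value $67,900.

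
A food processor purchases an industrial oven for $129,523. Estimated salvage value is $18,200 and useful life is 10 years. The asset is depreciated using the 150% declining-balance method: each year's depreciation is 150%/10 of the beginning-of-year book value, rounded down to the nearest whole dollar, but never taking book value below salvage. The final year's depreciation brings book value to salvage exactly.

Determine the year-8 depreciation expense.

$6,228

Depreciable base = $129,523 − $18,200 = $111,323.
Year 1: ⌊$129,523 × 150%/10⌋ = $19,428. Book value $110,095.
Year 2: ⌊$110,095 × 150%/10⌋ = $16,514. Book value $93,581.
Year 3: ⌊$93,581 × 150%/10⌋ = $14,037. Book value $79,544.
Year 4: ⌊$79,544 × 150%/10⌋ = $11,931. Book value $67,613.
Year 5: ⌊$67,613 × 150%/10⌋ = $10,141. Book value $57,472.
Year 6: ⌊$57,472 × 150%/10⌋ = $8,620. Book value $48,852.
Year 7: ⌊$48,852 × 150%/10⌋ = $7,327. Book value $41,525.
Year 8: ⌊$41,525 × 150%/10⌋ = $6,228. Book value $35,297.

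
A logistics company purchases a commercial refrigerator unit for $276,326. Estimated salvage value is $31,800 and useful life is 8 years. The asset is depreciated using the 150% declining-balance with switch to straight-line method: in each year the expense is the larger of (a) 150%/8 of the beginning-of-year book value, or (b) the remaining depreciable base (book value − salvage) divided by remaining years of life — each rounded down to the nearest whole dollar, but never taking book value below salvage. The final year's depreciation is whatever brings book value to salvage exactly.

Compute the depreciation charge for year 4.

$27,790

Depreciable base = $276,326 − $31,800 = $244,526.
Year 1: DB = ⌊$276,326 × 150%/8⌋ = $51,811; SL = ⌊$244,526/8⌋ = $30,565 → take DB $51,811. Book value $224,515.
Year 2: DB = ⌊$224,515 × 150%/8⌋ = $42,096; SL = ⌊$192,715/7⌋ = $27,530 → take DB $42,096. Book value $182,419.
Year 3: DB = ⌊$182,419 × 150%/8⌋ = $34,203; SL = ⌊$150,619/6⌋ = $25,103 → take DB $34,203. Book value $148,216.
Year 4: DB = ⌊$148,216 × 150%/8⌋ = $27,790; SL = ⌊$116,416/5⌋ = $23,283 → take DB $27,790. Book value $120,426.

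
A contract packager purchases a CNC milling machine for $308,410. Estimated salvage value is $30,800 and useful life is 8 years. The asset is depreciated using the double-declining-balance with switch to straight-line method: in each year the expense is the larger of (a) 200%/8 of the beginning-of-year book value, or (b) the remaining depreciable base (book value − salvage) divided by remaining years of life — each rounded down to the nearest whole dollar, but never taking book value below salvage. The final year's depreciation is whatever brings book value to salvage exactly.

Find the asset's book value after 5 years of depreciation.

$73,188

Depreciable base = $308,410 − $30,800 = $277,610.
Year 1: DB = ⌊$308,410 × 200%/8⌋ = $77,102; SL = ⌊$277,610/8⌋ = $34,701 → take DB $77,102. Book value $231,308.
Year 2: DB = ⌊$231,308 × 200%/8⌋ = $57,827; SL = ⌊$200,508/7⌋ = $28,644 → take DB $57,827. Book value $173,481.
Year 3: DB = ⌊$173,481 × 200%/8⌋ = $43,370; SL = ⌊$142,681/6⌋ = $23,780 → take DB $43,370. Book value $130,111.
Year 4: DB = ⌊$130,111 × 200%/8⌋ = $32,527; SL = ⌊$99,311/5⌋ = $19,862 → take DB $32,527. Book value $97,584.
Year 5: DB = ⌊$97,584 × 200%/8⌋ = $24,396; SL = ⌊$66,784/4⌋ = $16,696 → take DB $24,396. Book value $73,188.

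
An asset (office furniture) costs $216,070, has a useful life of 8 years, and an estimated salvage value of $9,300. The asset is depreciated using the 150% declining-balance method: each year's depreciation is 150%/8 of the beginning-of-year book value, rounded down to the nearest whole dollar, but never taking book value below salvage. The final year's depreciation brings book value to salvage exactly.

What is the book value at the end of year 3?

$115,896

Depreciable base = $216,070 − $9,300 = $206,770.
Year 1: ⌊$216,070 × 150%/8⌋ = $40,513. Book value $175,557.
Year 2: ⌊$175,557 × 150%/8⌋ = $32,916. Book value $142,641.
Year 3: ⌊$142,641 × 150%/8⌋ = $26,745. Book value $115,896.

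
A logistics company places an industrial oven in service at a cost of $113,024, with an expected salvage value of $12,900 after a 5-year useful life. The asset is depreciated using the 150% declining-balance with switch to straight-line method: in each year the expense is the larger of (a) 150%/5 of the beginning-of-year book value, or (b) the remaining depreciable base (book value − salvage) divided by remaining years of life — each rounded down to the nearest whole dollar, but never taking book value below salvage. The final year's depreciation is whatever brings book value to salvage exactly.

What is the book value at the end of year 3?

Depreciable base = $113,024 − $12,900 = $100,124.
Year 1: DB = ⌊$113,024 × 150%/5⌋ = $33,907; SL = ⌊$100,124/5⌋ = $20,024 → take DB $33,907. Book value $79,117.
Year 2: DB = ⌊$79,117 × 150%/5⌋ = $23,735; SL = ⌊$66,217/4⌋ = $16,554 → take DB $23,735. Book value $55,382.
Year 3: DB = ⌊$55,382 × 150%/5⌋ = $16,614; SL = ⌊$42,482/3⌋ = $14,160 → take DB $16,614. Book value $38,768.

$38,768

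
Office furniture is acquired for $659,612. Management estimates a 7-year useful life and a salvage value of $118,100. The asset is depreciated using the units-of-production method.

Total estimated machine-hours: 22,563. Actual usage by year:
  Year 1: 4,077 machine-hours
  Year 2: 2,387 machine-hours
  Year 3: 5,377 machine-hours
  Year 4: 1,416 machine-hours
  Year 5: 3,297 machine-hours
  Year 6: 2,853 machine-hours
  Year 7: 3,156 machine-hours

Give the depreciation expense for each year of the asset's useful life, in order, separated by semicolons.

$97,848; $57,288; $129,048; $33,984; $79,128; $68,472; $75,744

Depreciable base = $659,612 − $118,100 = $541,512.
Rate = $541,512 / 22,563 machine-hours = $24 per machine-hour.
Year 1: 4,077 × $24 = $97,848. Book value $561,764.
Year 2: 2,387 × $24 = $57,288. Book value $504,476.
Year 3: 5,377 × $24 = $129,048. Book value $375,428.
Year 4: 1,416 × $24 = $33,984. Book value $341,444.
Year 5: 3,297 × $24 = $79,128. Book value $262,316.
Year 6: 2,853 × $24 = $68,472. Book value $193,844.
Year 7: 3,156 × $24 = $75,744. Book value $118,100.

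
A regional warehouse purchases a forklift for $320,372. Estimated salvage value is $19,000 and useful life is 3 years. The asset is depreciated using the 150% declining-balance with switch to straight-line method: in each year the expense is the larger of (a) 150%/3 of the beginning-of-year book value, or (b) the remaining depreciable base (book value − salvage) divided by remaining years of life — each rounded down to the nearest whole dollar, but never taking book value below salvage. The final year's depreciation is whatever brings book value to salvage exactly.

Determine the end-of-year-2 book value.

$80,093

Depreciable base = $320,372 − $19,000 = $301,372.
Year 1: DB = ⌊$320,372 × 150%/3⌋ = $160,186; SL = ⌊$301,372/3⌋ = $100,457 → take DB $160,186. Book value $160,186.
Year 2: DB = ⌊$160,186 × 150%/3⌋ = $80,093; SL = ⌊$141,186/2⌋ = $70,593 → take DB $80,093. Book value $80,093.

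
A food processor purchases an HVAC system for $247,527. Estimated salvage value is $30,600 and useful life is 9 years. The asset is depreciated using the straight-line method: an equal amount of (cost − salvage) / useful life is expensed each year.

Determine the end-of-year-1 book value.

$223,424

Depreciable base = $247,527 − $30,600 = $216,927.
Annual expense = $216,927 / 9 = $24,103.
End of year 1: book value $223,424.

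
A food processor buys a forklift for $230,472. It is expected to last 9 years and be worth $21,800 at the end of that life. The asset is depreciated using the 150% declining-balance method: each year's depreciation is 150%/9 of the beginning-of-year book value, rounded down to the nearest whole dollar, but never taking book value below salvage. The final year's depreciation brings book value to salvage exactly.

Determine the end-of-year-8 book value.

$53,601

Depreciable base = $230,472 − $21,800 = $208,672.
Year 1: ⌊$230,472 × 150%/9⌋ = $38,412. Book value $192,060.
Year 2: ⌊$192,060 × 150%/9⌋ = $32,010. Book value $160,050.
Year 3: ⌊$160,050 × 150%/9⌋ = $26,675. Book value $133,375.
Year 4: ⌊$133,375 × 150%/9⌋ = $22,229. Book value $111,146.
Year 5: ⌊$111,146 × 150%/9⌋ = $18,524. Book value $92,622.
Year 6: ⌊$92,622 × 150%/9⌋ = $15,437. Book value $77,185.
Year 7: ⌊$77,185 × 150%/9⌋ = $12,864. Book value $64,321.
Year 8: ⌊$64,321 × 150%/9⌋ = $10,720. Book value $53,601.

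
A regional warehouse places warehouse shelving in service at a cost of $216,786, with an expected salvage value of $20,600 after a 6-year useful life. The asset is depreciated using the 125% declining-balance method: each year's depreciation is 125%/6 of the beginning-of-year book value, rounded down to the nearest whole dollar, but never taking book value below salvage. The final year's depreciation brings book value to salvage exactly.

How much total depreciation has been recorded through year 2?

$80,917

Depreciable base = $216,786 − $20,600 = $196,186.
Year 1: ⌊$216,786 × 125%/6⌋ = $45,163. Book value $171,623.
Year 2: ⌊$171,623 × 125%/6⌋ = $35,754. Book value $135,869.
Accumulated through year 2 = $216,786 − $135,869 = $80,917.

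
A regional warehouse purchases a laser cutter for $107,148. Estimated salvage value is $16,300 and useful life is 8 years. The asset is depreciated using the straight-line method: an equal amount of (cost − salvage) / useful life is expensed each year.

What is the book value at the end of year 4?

$61,724

Depreciable base = $107,148 − $16,300 = $90,848.
Annual expense = $90,848 / 8 = $11,356.
End of year 1: book value $95,792.
End of year 2: book value $84,436.
End of year 3: book value $73,080.
End of year 4: book value $61,724.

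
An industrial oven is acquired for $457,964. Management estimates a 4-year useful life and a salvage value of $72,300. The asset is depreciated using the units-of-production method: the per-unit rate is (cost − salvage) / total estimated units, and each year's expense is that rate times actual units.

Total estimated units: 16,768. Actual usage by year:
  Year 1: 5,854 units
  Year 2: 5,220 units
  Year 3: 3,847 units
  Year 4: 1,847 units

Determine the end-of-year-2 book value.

$203,262

Depreciable base = $457,964 − $72,300 = $385,664.
Rate = $385,664 / 16,768 units = $23 per unit.
Year 1: 5,854 × $23 = $134,642. Book value $323,322.
Year 2: 5,220 × $23 = $120,060. Book value $203,262.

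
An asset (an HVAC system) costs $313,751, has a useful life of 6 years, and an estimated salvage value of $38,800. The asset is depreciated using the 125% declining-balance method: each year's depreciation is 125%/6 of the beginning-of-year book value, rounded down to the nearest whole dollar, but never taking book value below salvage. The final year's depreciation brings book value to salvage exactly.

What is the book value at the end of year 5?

Depreciable base = $313,751 − $38,800 = $274,951.
Year 1: ⌊$313,751 × 125%/6⌋ = $65,364. Book value $248,387.
Year 2: ⌊$248,387 × 125%/6⌋ = $51,747. Book value $196,640.
Year 3: ⌊$196,640 × 125%/6⌋ = $40,966. Book value $155,674.
Year 4: ⌊$155,674 × 125%/6⌋ = $32,432. Book value $123,242.
Year 5: ⌊$123,242 × 125%/6⌋ = $25,675. Book value $97,567.

$97,567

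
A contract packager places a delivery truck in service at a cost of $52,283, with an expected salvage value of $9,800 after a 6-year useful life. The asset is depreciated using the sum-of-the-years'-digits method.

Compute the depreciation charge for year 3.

$8,092

Depreciable base = $52,283 − $9,800 = $42,483.
Sum of the years' digits = 6+5+4+3+2+1 = 21.
Year 1: $42,483 × 6/21 = $12,138. Book value $40,145.
Year 2: $42,483 × 5/21 = $10,115. Book value $30,030.
Year 3: $42,483 × 4/21 = $8,092. Book value $21,938.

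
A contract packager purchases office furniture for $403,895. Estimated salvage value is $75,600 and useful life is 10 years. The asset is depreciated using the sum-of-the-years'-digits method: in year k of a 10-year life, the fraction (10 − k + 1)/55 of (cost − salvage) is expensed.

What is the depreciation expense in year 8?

$17,907

Depreciable base = $403,895 − $75,600 = $328,295.
Sum of the years' digits = 10+9+8+7+6+5+4+3+2+1 = 55.
Year 1: $328,295 × 10/55 = $59,690. Book value $344,205.
Year 2: $328,295 × 9/55 = $53,721. Book value $290,484.
Year 3: $328,295 × 8/55 = $47,752. Book value $242,732.
Year 4: $328,295 × 7/55 = $41,783. Book value $200,949.
Year 5: $328,295 × 6/55 = $35,814. Book value $165,135.
Year 6: $328,295 × 5/55 = $29,845. Book value $135,290.
Year 7: $328,295 × 4/55 = $23,876. Book value $111,414.
Year 8: $328,295 × 3/55 = $17,907. Book value $93,507.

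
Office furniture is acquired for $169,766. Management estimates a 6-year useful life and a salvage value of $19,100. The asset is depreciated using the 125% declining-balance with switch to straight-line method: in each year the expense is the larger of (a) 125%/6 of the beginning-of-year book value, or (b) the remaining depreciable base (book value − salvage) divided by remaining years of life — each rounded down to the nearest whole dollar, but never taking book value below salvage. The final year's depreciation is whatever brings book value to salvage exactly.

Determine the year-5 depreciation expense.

$21,711

Depreciable base = $169,766 − $19,100 = $150,666.
Year 1: DB = ⌊$169,766 × 125%/6⌋ = $35,367; SL = ⌊$150,666/6⌋ = $25,111 → take DB $35,367. Book value $134,399.
Year 2: DB = ⌊$134,399 × 125%/6⌋ = $27,999; SL = ⌊$115,299/5⌋ = $23,059 → take DB $27,999. Book value $106,400.
Year 3: DB = ⌊$106,400 × 125%/6⌋ = $22,166; SL = ⌊$87,300/4⌋ = $21,825 → take DB $22,166. Book value $84,234.
Year 4: DB = ⌊$84,234 × 125%/6⌋ = $17,548; SL = ⌊$65,134/3⌋ = $21,711 → take SL $21,711. Book value $62,523.
Year 5: DB = ⌊$62,523 × 125%/6⌋ = $13,025; SL = ⌊$43,423/2⌋ = $21,711 → take SL $21,711. Book value $40,812.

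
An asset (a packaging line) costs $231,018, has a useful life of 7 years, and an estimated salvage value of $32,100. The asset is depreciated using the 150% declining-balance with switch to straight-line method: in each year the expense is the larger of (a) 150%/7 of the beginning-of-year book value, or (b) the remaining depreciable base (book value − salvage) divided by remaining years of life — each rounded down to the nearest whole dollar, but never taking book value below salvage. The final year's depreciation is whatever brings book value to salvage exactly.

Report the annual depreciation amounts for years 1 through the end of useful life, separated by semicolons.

Depreciable base = $231,018 − $32,100 = $198,918.
Year 1: DB = ⌊$231,018 × 150%/7⌋ = $49,503; SL = ⌊$198,918/7⌋ = $28,416 → take DB $49,503. Book value $181,515.
Year 2: DB = ⌊$181,515 × 150%/7⌋ = $38,896; SL = ⌊$149,415/6⌋ = $24,902 → take DB $38,896. Book value $142,619.
Year 3: DB = ⌊$142,619 × 150%/7⌋ = $30,561; SL = ⌊$110,519/5⌋ = $22,103 → take DB $30,561. Book value $112,058.
Year 4: DB = ⌊$112,058 × 150%/7⌋ = $24,012; SL = ⌊$79,958/4⌋ = $19,989 → take DB $24,012. Book value $88,046.
Year 5: DB = ⌊$88,046 × 150%/7⌋ = $18,867; SL = ⌊$55,946/3⌋ = $18,648 → take DB $18,867. Book value $69,179.
Year 6: DB = ⌊$69,179 × 150%/7⌋ = $14,824; SL = ⌊$37,079/2⌋ = $18,539 → take SL $18,539. Book value $50,640.
Year 7 (final): $50,640 − $32,100 = $18,540. Book value $32,100.

$49,503; $38,896; $30,561; $24,012; $18,867; $18,539; $18,540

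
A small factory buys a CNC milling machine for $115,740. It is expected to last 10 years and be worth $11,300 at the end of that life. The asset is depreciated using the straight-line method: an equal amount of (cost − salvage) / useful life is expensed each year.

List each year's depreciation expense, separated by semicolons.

$10,444; $10,444; $10,444; $10,444; $10,444; $10,444; $10,444; $10,444; $10,444; $10,444

Depreciable base = $115,740 − $11,300 = $104,440.
Annual expense = $104,440 / 10 = $10,444.
End of year 1: book value $105,296.
End of year 2: book value $94,852.
End of year 3: book value $84,408.
End of year 4: book value $73,964.
End of year 5: book value $63,520.
End of year 6: book value $53,076.
End of year 7: book value $42,632.
End of year 8: book value $32,188.
End of year 9: book value $21,744.
End of year 10: book value $11,300.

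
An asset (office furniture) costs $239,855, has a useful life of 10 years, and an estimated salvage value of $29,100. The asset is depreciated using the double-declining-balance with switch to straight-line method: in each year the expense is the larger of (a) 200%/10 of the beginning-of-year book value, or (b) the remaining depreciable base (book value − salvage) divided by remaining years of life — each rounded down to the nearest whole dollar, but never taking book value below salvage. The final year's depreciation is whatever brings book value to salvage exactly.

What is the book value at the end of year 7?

Depreciable base = $239,855 − $29,100 = $210,755.
Year 1: DB = ⌊$239,855 × 200%/10⌋ = $47,971; SL = ⌊$210,755/10⌋ = $21,075 → take DB $47,971. Book value $191,884.
Year 2: DB = ⌊$191,884 × 200%/10⌋ = $38,376; SL = ⌊$162,784/9⌋ = $18,087 → take DB $38,376. Book value $153,508.
Year 3: DB = ⌊$153,508 × 200%/10⌋ = $30,701; SL = ⌊$124,408/8⌋ = $15,551 → take DB $30,701. Book value $122,807.
Year 4: DB = ⌊$122,807 × 200%/10⌋ = $24,561; SL = ⌊$93,707/7⌋ = $13,386 → take DB $24,561. Book value $98,246.
Year 5: DB = ⌊$98,246 × 200%/10⌋ = $19,649; SL = ⌊$69,146/6⌋ = $11,524 → take DB $19,649. Book value $78,597.
Year 6: DB = ⌊$78,597 × 200%/10⌋ = $15,719; SL = ⌊$49,497/5⌋ = $9,899 → take DB $15,719. Book value $62,878.
Year 7: DB = ⌊$62,878 × 200%/10⌋ = $12,575; SL = ⌊$33,778/4⌋ = $8,444 → take DB $12,575. Book value $50,303.

$50,303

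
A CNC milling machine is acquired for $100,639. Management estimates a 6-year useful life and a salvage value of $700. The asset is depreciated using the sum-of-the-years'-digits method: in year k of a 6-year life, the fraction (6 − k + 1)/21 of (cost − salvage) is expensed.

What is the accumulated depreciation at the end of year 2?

Depreciable base = $100,639 − $700 = $99,939.
Sum of the years' digits = 6+5+4+3+2+1 = 21.
Year 1: $99,939 × 6/21 = $28,554. Book value $72,085.
Year 2: $99,939 × 5/21 = $23,795. Book value $48,290.
Accumulated through year 2 = $100,639 − $48,290 = $52,349.

$52,349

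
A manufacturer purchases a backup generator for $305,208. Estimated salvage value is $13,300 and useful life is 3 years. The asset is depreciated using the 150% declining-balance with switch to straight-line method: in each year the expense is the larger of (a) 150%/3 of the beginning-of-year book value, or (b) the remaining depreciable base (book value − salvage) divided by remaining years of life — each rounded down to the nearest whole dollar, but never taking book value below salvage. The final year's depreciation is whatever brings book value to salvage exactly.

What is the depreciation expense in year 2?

Depreciable base = $305,208 − $13,300 = $291,908.
Year 1: DB = ⌊$305,208 × 150%/3⌋ = $152,604; SL = ⌊$291,908/3⌋ = $97,302 → take DB $152,604. Book value $152,604.
Year 2: DB = ⌊$152,604 × 150%/3⌋ = $76,302; SL = ⌊$139,304/2⌋ = $69,652 → take DB $76,302. Book value $76,302.

$76,302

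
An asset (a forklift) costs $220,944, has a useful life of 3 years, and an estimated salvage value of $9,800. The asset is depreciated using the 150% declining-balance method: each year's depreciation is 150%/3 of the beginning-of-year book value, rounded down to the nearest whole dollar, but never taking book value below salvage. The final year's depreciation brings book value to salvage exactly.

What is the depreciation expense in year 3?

Depreciable base = $220,944 − $9,800 = $211,144.
Year 1: ⌊$220,944 × 150%/3⌋ = $110,472. Book value $110,472.
Year 2: ⌊$110,472 × 150%/3⌋ = $55,236. Book value $55,236.
Year 3 (final): $55,236 − $9,800 = $45,436. Book value $9,800.

$45,436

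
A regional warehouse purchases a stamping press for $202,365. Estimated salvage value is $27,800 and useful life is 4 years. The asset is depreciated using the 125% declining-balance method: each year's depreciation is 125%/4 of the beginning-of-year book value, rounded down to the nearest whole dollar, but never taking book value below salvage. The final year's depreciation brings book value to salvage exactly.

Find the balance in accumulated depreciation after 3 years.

Depreciable base = $202,365 − $27,800 = $174,565.
Year 1: ⌊$202,365 × 125%/4⌋ = $63,239. Book value $139,126.
Year 2: ⌊$139,126 × 125%/4⌋ = $43,476. Book value $95,650.
Year 3: ⌊$95,650 × 125%/4⌋ = $29,890. Book value $65,760.
Accumulated through year 3 = $202,365 − $65,760 = $136,605.

$136,605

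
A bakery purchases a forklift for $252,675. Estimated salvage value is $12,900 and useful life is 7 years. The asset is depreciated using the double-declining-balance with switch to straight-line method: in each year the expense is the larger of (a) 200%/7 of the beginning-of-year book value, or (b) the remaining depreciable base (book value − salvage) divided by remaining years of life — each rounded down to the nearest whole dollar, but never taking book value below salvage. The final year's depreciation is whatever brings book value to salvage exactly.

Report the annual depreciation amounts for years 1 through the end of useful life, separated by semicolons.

Depreciable base = $252,675 − $12,900 = $239,775.
Year 1: DB = ⌊$252,675 × 200%/7⌋ = $72,192; SL = ⌊$239,775/7⌋ = $34,253 → take DB $72,192. Book value $180,483.
Year 2: DB = ⌊$180,483 × 200%/7⌋ = $51,566; SL = ⌊$167,583/6⌋ = $27,930 → take DB $51,566. Book value $128,917.
Year 3: DB = ⌊$128,917 × 200%/7⌋ = $36,833; SL = ⌊$116,017/5⌋ = $23,203 → take DB $36,833. Book value $92,084.
Year 4: DB = ⌊$92,084 × 200%/7⌋ = $26,309; SL = ⌊$79,184/4⌋ = $19,796 → take DB $26,309. Book value $65,775.
Year 5: DB = ⌊$65,775 × 200%/7⌋ = $18,792; SL = ⌊$52,875/3⌋ = $17,625 → take DB $18,792. Book value $46,983.
Year 6: DB = ⌊$46,983 × 200%/7⌋ = $13,423; SL = ⌊$34,083/2⌋ = $17,041 → take SL $17,041. Book value $29,942.
Year 7 (final): $29,942 − $12,900 = $17,042. Book value $12,900.

$72,192; $51,566; $36,833; $26,309; $18,792; $17,041; $17,042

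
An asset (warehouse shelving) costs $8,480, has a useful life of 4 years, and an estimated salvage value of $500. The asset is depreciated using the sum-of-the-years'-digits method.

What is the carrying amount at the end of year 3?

$1,298

Depreciable base = $8,480 − $500 = $7,980.
Sum of the years' digits = 4+3+2+1 = 10.
Year 1: $7,980 × 4/10 = $3,192. Book value $5,288.
Year 2: $7,980 × 3/10 = $2,394. Book value $2,894.
Year 3: $7,980 × 2/10 = $1,596. Book value $1,298.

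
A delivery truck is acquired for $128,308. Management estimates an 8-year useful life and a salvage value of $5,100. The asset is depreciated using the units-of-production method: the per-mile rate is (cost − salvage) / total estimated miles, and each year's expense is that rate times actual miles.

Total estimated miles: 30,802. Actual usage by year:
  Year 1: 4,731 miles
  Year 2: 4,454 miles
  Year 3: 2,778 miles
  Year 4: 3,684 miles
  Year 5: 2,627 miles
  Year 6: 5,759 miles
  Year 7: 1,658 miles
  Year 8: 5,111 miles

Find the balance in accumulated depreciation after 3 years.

Depreciable base = $128,308 − $5,100 = $123,208.
Rate = $123,208 / 30,802 miles = $4 per mile.
Year 1: 4,731 × $4 = $18,924. Book value $109,384.
Year 2: 4,454 × $4 = $17,816. Book value $91,568.
Year 3: 2,778 × $4 = $11,112. Book value $80,456.
Accumulated through year 3 = $128,308 − $80,456 = $47,852.

$47,852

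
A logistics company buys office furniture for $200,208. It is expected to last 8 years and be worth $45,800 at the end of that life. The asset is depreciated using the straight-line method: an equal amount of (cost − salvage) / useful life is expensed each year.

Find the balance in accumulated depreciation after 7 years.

$135,107

Depreciable base = $200,208 − $45,800 = $154,408.
Annual expense = $154,408 / 8 = $19,301.
End of year 1: book value $180,907.
End of year 2: book value $161,606.
End of year 3: book value $142,305.
End of year 4: book value $123,004.
End of year 5: book value $103,703.
End of year 6: book value $84,402.
End of year 7: book value $65,101.
Accumulated through year 7 = $200,208 − $65,101 = $135,107.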